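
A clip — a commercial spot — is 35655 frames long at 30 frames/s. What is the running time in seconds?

Running time = 35655 / (30) = 1188.5 s.

1188.5 seconds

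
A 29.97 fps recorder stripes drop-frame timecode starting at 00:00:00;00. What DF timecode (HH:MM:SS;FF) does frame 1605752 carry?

Ten DF minutes hold 17982 frames, so frame 1605752 lies in block 89 (frames 1600398–1618379) with 5354 frames into that block.
The block's first minute is 1800 frames and the rest 1798 each; 5354 frames reaches minute 2, so 89 × 18 + 2 × 2 = 1606 labels have been skipped so far.
Adding those back, label number 1605752 + 1606 = 1607358 at 30 labels/s is 53578 s + 18 f = 14 h 52 min 58 s frame 18, i.e. 14:52:58;18.

14:52:58;18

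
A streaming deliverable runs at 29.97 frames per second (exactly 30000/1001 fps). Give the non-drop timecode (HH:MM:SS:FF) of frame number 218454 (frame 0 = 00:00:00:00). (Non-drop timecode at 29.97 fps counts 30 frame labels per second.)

02:01:21:24

218454 ÷ 30 = 7281 full seconds, remainder 24 frames.
7281 s = 2 h 1 min 21 s.
Timecode: 02:01:21:24.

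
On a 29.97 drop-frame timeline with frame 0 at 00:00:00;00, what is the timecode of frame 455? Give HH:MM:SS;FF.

Ten DF minutes hold 17982 frames, so frame 455 lies in block 0 (frames 0–17981) with 455 frames into that block.
The block's first minute is 1800 frames and the rest 1798 each; 455 frames reaches minute 0, so 0 × 18 + 0 × 2 = 0 labels have been skipped so far.
Adding those back, label number 455 + 0 = 455 at 30 labels/s is 15 s + 5 f = 0 h 0 min 15 s frame 5, i.e. 00:00:15;05.

00:00:15;05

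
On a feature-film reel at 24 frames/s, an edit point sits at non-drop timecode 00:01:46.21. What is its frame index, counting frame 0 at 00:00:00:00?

frame 2565

Total seconds to the label: (0 × 3600 + 1 × 60 + 46) = 106.
Frame index = 106 × 24 + 21 = 2565.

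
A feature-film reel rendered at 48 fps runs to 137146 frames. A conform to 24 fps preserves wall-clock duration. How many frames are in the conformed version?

68573 frames

Target frames = source frames × (target rate / source rate) = 137146 × (24)/(48) = 137146 × 1/2 = 68573.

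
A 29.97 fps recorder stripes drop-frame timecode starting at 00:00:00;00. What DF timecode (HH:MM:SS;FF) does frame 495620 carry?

04:35:37;06

Each 10-minute DF block holds 10 × 60 × 30 − 9 × 2 = 17982 frames. 495620 ÷ 17982 → 27 full blocks, remainder 10106.
Within the partial block the first minute is 1800 frames and each further minute 1798, so 5 further minute boundaries passed. Total skipped labels = 18 × 27 + 2 × 5 = 496.
Non-drop label index = 495620 + 496 = 496116; at 30 labels/s that is 04:35:37:06, i.e. DF 04:35:37;06.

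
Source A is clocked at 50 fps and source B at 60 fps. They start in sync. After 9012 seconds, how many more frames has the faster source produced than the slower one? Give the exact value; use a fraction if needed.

A emits 50 × 9012 = 450600 frames; B emits 60 × 9012 = 540720.
Difference = 90120 frames; B is ahead of A.

90120 frames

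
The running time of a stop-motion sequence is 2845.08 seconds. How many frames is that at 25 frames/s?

71127 frames

Frames = 2845.08 × 25 = 71127.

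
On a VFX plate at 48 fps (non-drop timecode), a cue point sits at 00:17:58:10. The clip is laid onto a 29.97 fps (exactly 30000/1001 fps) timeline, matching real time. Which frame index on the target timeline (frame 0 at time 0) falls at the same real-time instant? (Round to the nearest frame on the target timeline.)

Source frame index: (0×3600 + 17×60 + 58) × 48 + 10 = 51754.
Real time: 51754 / (48) = 25877/24 s.
Target frame: (25877/24) × (30000/1001) = 32346250/1001 ≈ 32313.936 → 32314.

frame 32314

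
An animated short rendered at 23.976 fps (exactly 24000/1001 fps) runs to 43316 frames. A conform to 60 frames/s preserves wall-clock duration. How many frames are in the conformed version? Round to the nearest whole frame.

108398 frames

Frames at target rate = 43316 × (60) / (24000/1001) = 10839829/100 ≈ 108398.290.
Nearest whole frame: 108398.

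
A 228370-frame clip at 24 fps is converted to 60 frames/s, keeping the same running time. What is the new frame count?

570925 frames

Frames at target rate = 228370 × (60) / (24) = 570925.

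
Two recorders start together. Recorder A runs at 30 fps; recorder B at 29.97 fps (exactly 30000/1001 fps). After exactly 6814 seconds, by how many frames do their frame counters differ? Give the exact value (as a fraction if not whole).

204420/1001 frames

A emits 30 × 6814 = 204420 frames; B emits 30000/1001 × 6814 = 204420000/1001.
Difference = 204420/1001 frames (≈ 204.2158); B is behind A.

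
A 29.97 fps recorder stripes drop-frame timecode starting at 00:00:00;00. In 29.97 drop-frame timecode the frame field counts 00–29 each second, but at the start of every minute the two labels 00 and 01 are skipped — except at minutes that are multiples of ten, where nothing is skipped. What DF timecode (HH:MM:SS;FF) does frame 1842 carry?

Each 10-minute DF block holds 10 × 60 × 30 − 9 × 2 = 17982 frames. 1842 ÷ 17982 → 0 full blocks, remainder 1842.
Within the partial block the first minute is 1800 frames and each further minute 1798, so 1 further minute boundary passed. Total skipped labels = 18 × 0 + 2 × 1 = 2.
Non-drop label index = 1842 + 2 = 1844; at 30 labels/s that is 00:01:01:14, i.e. DF 00:01:01;14.

00:01:01;14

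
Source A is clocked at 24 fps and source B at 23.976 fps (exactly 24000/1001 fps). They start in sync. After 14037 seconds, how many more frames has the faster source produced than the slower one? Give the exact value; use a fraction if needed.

336888/1001 frames

A emits 24 × 14037 = 336888 frames; B emits 24000/1001 × 14037 = 336888000/1001.
Difference = 336888/1001 frames (≈ 336.5514); B is behind A.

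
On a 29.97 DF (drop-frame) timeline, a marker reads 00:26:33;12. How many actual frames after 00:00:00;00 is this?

As if non-drop at 30 labels/s: (0 × 3600 + 26 × 60 + 33) × 30 + 12 = 47802.
Minute boundaries passed: 26; those not divisible by 10: 26 − 2 = 24; dropped labels = 2 × 24 = 48.
Actual frame index = 47802 − 48 = 47754.

47754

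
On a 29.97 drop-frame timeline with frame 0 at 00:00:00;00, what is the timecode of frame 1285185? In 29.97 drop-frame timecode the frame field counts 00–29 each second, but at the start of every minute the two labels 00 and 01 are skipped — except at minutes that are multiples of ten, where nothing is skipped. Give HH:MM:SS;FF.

11:54:42;11

Ten DF minutes hold 17982 frames, so frame 1285185 lies in block 71 (frames 1276722–1294703) with 8463 frames into that block.
The block's first minute is 1800 frames and the rest 1798 each; 8463 frames reaches minute 4, so 71 × 18 + 4 × 2 = 1286 labels have been skipped so far.
Adding those back, label number 1285185 + 1286 = 1286471 at 30 labels/s is 42882 s + 11 f = 11 h 54 min 42 s frame 11, i.e. 11:54:42;11.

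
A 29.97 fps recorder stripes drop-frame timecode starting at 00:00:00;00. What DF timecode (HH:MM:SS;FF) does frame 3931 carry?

00:02:11;05

Each 10-minute DF block holds 10 × 60 × 30 − 9 × 2 = 17982 frames. 3931 ÷ 17982 → 0 full blocks, remainder 3931.
Within the partial block the first minute is 1800 frames and each further minute 1798, so 2 further minute boundaries passed. Total skipped labels = 18 × 0 + 2 × 2 = 4.
Non-drop label index = 3931 + 4 = 3935; at 30 labels/s that is 00:02:11:05, i.e. DF 00:02:11;05.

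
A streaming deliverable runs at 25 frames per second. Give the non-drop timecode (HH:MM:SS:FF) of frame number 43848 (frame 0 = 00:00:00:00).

43848 ÷ 25 = 1753 full seconds, remainder 23 frames.
1753 s = 0 h 29 min 13 s.
Timecode: 00:29:13:23.

00:29:13:23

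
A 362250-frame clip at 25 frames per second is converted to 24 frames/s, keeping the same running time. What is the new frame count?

Target frames = source frames × (target rate / source rate) = 362250 × (24)/(25) = 362250 × 24/25 = 347760.

347760 frames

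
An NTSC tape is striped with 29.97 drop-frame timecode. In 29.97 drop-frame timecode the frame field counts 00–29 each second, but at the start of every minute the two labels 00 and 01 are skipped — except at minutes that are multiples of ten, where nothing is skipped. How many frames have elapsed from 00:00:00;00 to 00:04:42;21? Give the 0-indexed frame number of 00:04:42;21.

8473

As if non-drop at 30 labels/s: (0 × 3600 + 4 × 60 + 42) × 30 + 21 = 8481.
Minute boundaries passed: 4; those not divisible by 10: 4 − 0 = 4; dropped labels = 2 × 4 = 8.
Actual frame index = 8481 − 8 = 8473.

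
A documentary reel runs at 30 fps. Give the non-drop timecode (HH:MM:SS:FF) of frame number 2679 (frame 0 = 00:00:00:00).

00:01:29:09

2679 ÷ 30 = 89 full seconds, remainder 9 frames.
89 s = 0 h 1 min 29 s.
Timecode: 00:01:29:09.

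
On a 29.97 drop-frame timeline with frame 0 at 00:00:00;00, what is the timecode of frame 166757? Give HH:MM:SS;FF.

01:32:44;03

Ten DF minutes hold 17982 frames, so frame 166757 lies in block 9 (frames 161838–179819) with 4919 frames into that block.
The block's first minute is 1800 frames and the rest 1798 each; 4919 frames reaches minute 2, so 9 × 18 + 2 × 2 = 166 labels have been skipped so far.
Adding those back, label number 166757 + 166 = 166923 at 30 labels/s is 5564 s + 3 f = 1 h 32 min 44 s frame 3, i.e. 01:32:44;03.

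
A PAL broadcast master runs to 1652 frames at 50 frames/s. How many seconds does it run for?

Running time = 1652 / (50) = 33.04 s.

33.04 seconds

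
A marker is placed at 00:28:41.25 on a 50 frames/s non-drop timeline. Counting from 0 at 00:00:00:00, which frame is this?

frame 86075

Total seconds to the label: (0 × 3600 + 28 × 60 + 41) = 1721.
Frame index = 1721 × 50 + 25 = 86075.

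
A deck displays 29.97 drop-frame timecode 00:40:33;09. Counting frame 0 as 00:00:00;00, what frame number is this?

72927

Complete 10-minute blocks: 4, each 17982 frames → 71928.
Remaining 0 whole minutes in the current block: 0 frames.
Within the current minute: 33 × 30 + 9 = 999. Total = 71928 + 0 + 999 = 72927.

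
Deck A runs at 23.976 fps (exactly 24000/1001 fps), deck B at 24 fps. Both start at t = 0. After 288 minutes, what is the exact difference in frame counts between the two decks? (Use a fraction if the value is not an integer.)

288 min = 17280 s.
A emits 24000/1001 × 17280 = 414720000/1001 frames; B emits 24 × 17280 = 414720.
Difference = 414720/1001 frames (≈ 414.3057); B is ahead of A.

414720/1001 frames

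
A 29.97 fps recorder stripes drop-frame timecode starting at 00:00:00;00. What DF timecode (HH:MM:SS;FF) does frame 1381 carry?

Each 10-minute DF block holds 10 × 60 × 30 − 9 × 2 = 17982 frames. 1381 ÷ 17982 → 0 full blocks, remainder 1381.
Within the partial block the first minute is 1800 frames and each further minute 1798, so 0 further minute boundaries passed. Total skipped labels = 18 × 0 + 2 × 0 = 0.
Non-drop label index = 1381 + 0 = 1381; at 30 labels/s that is 00:00:46:01, i.e. DF 00:00:46;01.

00:00:46;01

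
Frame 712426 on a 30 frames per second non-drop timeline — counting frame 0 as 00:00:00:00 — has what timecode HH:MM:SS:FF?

712426 ÷ 30 = 23747 full seconds, remainder 16 frames.
23747 s = 6 h 35 min 47 s.
Timecode: 06:35:47:16.

06:35:47:16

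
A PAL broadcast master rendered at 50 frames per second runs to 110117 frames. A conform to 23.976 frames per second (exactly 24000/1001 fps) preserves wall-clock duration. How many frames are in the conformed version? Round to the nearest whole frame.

52803 frames

Frames at target rate = 110117 × (24000/1001) / (50) = 7550880/143 ≈ 52803.357.
Nearest whole frame: 52803.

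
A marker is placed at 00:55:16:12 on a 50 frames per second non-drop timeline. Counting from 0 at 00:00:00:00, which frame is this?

Total seconds to the label: (0 × 3600 + 55 × 60 + 16) = 3316.
Frame index = 3316 × 50 + 12 = 165812.

165812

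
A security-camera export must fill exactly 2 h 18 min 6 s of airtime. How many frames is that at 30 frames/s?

248580 frames

2 h 18 min 6 s = 8286 s.
Frames = 8286 × 30 = 248580.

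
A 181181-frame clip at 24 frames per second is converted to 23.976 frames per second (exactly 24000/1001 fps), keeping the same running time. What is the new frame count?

181000 frames

Target frames = source frames × (target rate / source rate) = 181181 × (24000/1001)/(24) = 181181 × 1000/1001 = 181000.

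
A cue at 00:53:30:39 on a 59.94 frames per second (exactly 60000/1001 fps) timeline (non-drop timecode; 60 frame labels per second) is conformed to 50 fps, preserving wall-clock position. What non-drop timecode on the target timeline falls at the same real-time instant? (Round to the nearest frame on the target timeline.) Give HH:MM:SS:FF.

00:53:33:43

Source frame index: (0×3600 + 53×60 + 30) × 60 + 39 = 192639.
Real time: 192639 / (60000/1001) = 64277213/20000 s.
Target frame: (64277213/20000) × (50) = 64277213/400 ≈ 160693.033 → 160693.
At 50 labels/s: frame 160693 → 00:53:33:43.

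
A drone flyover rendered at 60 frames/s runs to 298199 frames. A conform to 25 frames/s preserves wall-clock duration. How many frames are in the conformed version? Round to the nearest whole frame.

Frames at target rate = 298199 × (25) / (60) = 1490995/12 ≈ 124249.583.
Nearest whole frame: 124250.

124250 frames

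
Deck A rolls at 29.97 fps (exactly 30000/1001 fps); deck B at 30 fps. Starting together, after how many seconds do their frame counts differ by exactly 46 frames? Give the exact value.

23023/15 seconds

The gap grows by |30 − 30000/1001| = 30/1001 frames per second.
Time for a 46-frame gap: 46 ÷ (30/1001) = 23023/15 s.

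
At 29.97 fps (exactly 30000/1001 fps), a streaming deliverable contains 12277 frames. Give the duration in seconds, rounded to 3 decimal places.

Running time = 12277 × 1001/30000 = 12289277/30000 s ≈ 409.643 s.

409.643 seconds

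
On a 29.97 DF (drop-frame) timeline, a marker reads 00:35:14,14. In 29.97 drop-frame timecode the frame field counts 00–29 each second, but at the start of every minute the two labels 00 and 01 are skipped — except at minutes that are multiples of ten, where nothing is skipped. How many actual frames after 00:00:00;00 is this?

Complete 10-minute blocks: 3, each 17982 frames → 53946.
Remaining 5 whole minutes in the current block: 1800 + 4 × 1798 = 8992 frames.
Within the current minute: 14 × 30 + 14 − 2 = 432 (labels ;00/;01 skipped at this minute). Total = 53946 + 8992 + 432 = 63370.

63370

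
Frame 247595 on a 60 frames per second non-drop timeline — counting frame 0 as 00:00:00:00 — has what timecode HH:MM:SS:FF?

247595 ÷ 60 = 4126 full seconds, remainder 35 frames.
4126 s = 1 h 8 min 46 s.
Timecode: 01:08:46:35.

01:08:46:35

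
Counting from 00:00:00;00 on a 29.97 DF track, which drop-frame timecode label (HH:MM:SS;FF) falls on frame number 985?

00:00:32;25

Each 10-minute DF block holds 10 × 60 × 30 − 9 × 2 = 17982 frames. 985 ÷ 17982 → 0 full blocks, remainder 985.
Within the partial block the first minute is 1800 frames and each further minute 1798, so 0 further minute boundaries passed. Total skipped labels = 18 × 0 + 2 × 0 = 0.
Non-drop label index = 985 + 0 = 985; at 30 labels/s that is 00:00:32:25, i.e. DF 00:00:32;25.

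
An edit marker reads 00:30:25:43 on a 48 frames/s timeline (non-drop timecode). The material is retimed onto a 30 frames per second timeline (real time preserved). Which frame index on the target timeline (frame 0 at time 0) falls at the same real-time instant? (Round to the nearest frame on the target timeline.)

frame 54777

Source frame index: (0×3600 + 30×60 + 25) × 48 + 43 = 87643.
Real time: 87643 / (48) = 87643/48 s.
Target frame: (87643/48) × (30) = 438215/8 ≈ 54776.875 → 54777.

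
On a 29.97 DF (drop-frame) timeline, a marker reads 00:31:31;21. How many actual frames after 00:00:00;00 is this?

As if non-drop at 30 labels/s: (0 × 3600 + 31 × 60 + 31) × 30 + 21 = 56751.
Minute boundaries passed: 31; those not divisible by 10: 31 − 3 = 28; dropped labels = 2 × 28 = 56.
Actual frame index = 56751 − 56 = 56695.

56695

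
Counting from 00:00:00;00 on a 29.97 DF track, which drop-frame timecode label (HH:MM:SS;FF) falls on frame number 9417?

Ten DF minutes hold 17982 frames, so frame 9417 lies in block 0 (frames 0–17981) with 9417 frames into that block.
The block's first minute is 1800 frames and the rest 1798 each; 9417 frames reaches minute 5, so 0 × 18 + 5 × 2 = 10 labels have been skipped so far.
Adding those back, label number 9417 + 10 = 9427 at 30 labels/s is 314 s + 7 f = 0 h 5 min 14 s frame 7, i.e. 00:05:14;07.

00:05:14;07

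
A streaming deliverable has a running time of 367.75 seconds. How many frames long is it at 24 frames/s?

Frames = 367.75 × 24 = 8826.

8826 frames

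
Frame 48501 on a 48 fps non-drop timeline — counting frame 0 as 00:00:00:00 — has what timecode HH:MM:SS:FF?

48501 ÷ 48 = 1010 full seconds, remainder 21 frames.
1010 s = 0 h 16 min 50 s.
Timecode: 00:16:50:21.

00:16:50:21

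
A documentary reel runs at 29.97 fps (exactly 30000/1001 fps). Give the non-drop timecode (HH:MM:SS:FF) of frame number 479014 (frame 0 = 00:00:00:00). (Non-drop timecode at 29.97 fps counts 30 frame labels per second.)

04:26:07:04

479014 ÷ 30 = 15967 full seconds, remainder 4 frames.
15967 s = 4 h 26 min 7 s.
Timecode: 04:26:07:04.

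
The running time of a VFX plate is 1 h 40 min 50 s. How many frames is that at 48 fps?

290400 frames

1 h 40 min 50 s = 6050 s.
Frames = 6050 × 48 = 290400.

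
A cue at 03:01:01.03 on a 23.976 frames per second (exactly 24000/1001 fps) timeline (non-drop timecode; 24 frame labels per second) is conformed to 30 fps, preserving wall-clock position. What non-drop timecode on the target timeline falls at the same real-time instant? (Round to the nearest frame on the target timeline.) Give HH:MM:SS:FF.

Source frame index: (3×3600 + 1×60 + 1) × 24 + 3 = 260667.
Real time: 260667 / (24000/1001) = 86975889/8000 s.
Target frame: (86975889/8000) × (30) = 260927667/800 ≈ 326159.584 → 326160.
At 30 labels/s: frame 326160 → 03:01:12:00.

03:01:12:00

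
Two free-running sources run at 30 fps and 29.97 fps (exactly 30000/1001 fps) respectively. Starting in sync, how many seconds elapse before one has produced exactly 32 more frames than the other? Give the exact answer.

The gap grows by |30000/1001 − 30| = 30/1001 frames per second.
Time for a 32-frame gap: 32 ÷ (30/1001) = 16016/15 s.

16016/15 seconds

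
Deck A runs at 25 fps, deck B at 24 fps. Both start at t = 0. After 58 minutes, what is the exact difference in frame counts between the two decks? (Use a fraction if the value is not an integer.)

3480 frames

58 min = 3480 s.
A emits 25 × 3480 = 87000 frames; B emits 24 × 3480 = 83520.
Difference = 3480 frames; B is behind A.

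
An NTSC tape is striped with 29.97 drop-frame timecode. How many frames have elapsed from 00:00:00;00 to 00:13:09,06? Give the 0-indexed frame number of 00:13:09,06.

23652

Complete 10-minute blocks: 1, each 17982 frames → 17982.
Remaining 3 whole minutes in the current block: 1800 + 2 × 1798 = 5396 frames.
Within the current minute: 9 × 30 + 6 − 2 = 274 (labels ;00/;01 skipped at this minute). Total = 17982 + 5396 + 274 = 23652.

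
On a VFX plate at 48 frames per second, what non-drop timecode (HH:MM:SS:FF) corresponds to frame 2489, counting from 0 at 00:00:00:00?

00:00:51:41

2489 ÷ 48 = 51 full seconds, remainder 41 frames.
51 s = 0 h 0 min 51 s.
Timecode: 00:00:51:41.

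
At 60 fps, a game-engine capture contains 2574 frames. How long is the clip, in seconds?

42.9 seconds

Running time = 2574 / (60) = 42.9 s.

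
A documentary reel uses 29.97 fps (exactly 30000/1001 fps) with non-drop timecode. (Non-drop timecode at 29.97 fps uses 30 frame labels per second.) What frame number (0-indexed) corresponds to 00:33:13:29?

Total seconds to the label: (0 × 3600 + 33 × 60 + 13) = 1993.
Frame index = 1993 × 30 + 29 = 59819.

frame 59819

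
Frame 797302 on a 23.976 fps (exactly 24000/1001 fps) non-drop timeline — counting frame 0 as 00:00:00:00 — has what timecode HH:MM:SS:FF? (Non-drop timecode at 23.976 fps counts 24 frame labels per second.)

09:13:40:22

797302 ÷ 24 = 33220 full seconds, remainder 22 frames.
33220 s = 9 h 13 min 40 s.
Timecode: 09:13:40:22.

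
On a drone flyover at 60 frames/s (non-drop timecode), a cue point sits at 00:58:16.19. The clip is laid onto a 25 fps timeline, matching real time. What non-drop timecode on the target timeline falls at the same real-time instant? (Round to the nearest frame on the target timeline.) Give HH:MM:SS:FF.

00:58:16:08

Source frame index: (0×3600 + 58×60 + 16) × 60 + 19 = 209779.
Real time: 209779 / (60) = 209779/60 s.
Target frame: (209779/60) × (25) = 1048895/12 ≈ 87407.917 → 87408.
At 25 labels/s: frame 87408 → 00:58:16:08.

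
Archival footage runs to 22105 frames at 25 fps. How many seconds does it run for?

884.2 seconds

Running time = 22105 / (25) = 884.2 s.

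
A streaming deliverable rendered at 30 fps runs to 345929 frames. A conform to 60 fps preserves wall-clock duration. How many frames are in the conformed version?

Frames at target rate = 345929 × (60) / (30) = 691858.

691858 frames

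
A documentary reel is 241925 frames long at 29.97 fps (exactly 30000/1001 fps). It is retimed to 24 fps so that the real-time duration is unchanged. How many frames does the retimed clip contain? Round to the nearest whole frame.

Frames at target rate = 241925 × (24) / (30000/1001) = 9686677/50 ≈ 193733.540.
Nearest whole frame: 193734.

193734 frames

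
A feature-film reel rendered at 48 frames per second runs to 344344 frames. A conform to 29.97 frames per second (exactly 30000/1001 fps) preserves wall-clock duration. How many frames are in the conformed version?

215000 frames

Target frames = source frames × (target rate / source rate) = 344344 × (30000/1001)/(48) = 344344 × 625/1001 = 215000.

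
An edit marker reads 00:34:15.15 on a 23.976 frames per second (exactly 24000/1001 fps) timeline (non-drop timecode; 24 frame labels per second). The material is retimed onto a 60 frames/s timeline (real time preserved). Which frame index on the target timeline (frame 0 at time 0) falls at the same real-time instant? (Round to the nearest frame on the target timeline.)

frame 123461

Source frame index: (0×3600 + 34×60 + 15) × 24 + 15 = 49335.
Real time: 49335 / (24000/1001) = 3292289/1600 s.
Target frame: (3292289/1600) × (60) = 9876867/80 ≈ 123460.837 → 123461.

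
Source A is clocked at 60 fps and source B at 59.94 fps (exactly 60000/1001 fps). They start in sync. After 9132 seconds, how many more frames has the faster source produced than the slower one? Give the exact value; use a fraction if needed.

A emits 60 × 9132 = 547920 frames; B emits 60000/1001 × 9132 = 547920000/1001.
Difference = 547920/1001 frames (≈ 547.3726); B is behind A.

547920/1001 frames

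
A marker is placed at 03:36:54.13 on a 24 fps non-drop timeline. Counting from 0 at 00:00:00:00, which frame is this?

Total seconds to the label: (3 × 3600 + 36 × 60 + 54) = 13014.
Frame index = 13014 × 24 + 13 = 312349.

312349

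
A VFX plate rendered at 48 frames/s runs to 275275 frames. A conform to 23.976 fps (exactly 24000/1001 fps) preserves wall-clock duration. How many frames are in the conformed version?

137500 frames

Target frames = source frames × (target rate / source rate) = 275275 × (24000/1001)/(48) = 275275 × 500/1001 = 137500.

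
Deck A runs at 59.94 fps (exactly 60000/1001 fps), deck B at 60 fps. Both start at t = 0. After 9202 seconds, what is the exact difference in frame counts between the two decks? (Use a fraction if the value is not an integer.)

A emits 60000/1001 × 9202 = 552120000/1001 frames; B emits 60 × 9202 = 552120.
Difference = 552120/1001 frames (≈ 551.5684); B is ahead of A.

552120/1001 frames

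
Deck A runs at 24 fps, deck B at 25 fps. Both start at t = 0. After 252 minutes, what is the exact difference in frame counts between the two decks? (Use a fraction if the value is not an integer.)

252 min = 15120 s.
A emits 24 × 15120 = 362880 frames; B emits 25 × 15120 = 378000.
Difference = 15120 frames; B is ahead of A.

15120 frames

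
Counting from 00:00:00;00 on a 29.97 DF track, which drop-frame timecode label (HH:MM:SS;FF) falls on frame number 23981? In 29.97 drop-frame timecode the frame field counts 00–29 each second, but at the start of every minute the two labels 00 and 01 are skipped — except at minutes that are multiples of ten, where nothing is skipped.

Each 10-minute DF block holds 10 × 60 × 30 − 9 × 2 = 17982 frames. 23981 ÷ 17982 → 1 full block, remainder 5999.
Within the partial block the first minute is 1800 frames and each further minute 1798, so 3 further minute boundaries passed. Total skipped labels = 18 × 1 + 2 × 3 = 24.
Non-drop label index = 23981 + 24 = 24005; at 30 labels/s that is 00:13:20:05, i.e. DF 00:13:20;05.

00:13:20;05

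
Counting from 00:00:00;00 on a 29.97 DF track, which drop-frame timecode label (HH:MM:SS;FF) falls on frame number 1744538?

Ten DF minutes hold 17982 frames, so frame 1744538 lies in block 97 (frames 1744254–1762235) with 284 frames into that block.
The block's first minute is 1800 frames and the rest 1798 each; 284 frames reaches minute 0, so 97 × 18 + 0 × 2 = 1746 labels have been skipped so far.
Adding those back, label number 1744538 + 1746 = 1746284 at 30 labels/s is 58209 s + 14 f = 16 h 10 min 9 s frame 14, i.e. 16:10:09;14.

16:10:09;14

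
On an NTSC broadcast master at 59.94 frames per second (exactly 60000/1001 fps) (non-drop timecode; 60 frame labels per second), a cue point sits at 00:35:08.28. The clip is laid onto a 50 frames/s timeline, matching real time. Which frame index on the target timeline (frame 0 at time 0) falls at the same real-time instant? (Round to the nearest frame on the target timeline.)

Source frame index: (0×3600 + 35×60 + 8) × 60 + 28 = 126508.
Real time: 126508 / (60000/1001) = 31658627/15000 s.
Target frame: (31658627/15000) × (50) = 31658627/300 ≈ 105528.757 → 105529.

frame 105529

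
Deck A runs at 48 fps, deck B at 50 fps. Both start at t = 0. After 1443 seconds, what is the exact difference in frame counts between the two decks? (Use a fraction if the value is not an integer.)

2886 frames

A emits 48 × 1443 = 69264 frames; B emits 50 × 1443 = 72150.
Difference = 2886 frames; B is ahead of A.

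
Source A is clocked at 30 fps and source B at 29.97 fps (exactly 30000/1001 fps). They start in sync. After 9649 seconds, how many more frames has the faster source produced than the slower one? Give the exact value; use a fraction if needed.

289470/1001 frames

A emits 30 × 9649 = 289470 frames; B emits 30000/1001 × 9649 = 289470000/1001.
Difference = 289470/1001 frames (≈ 289.1808); B is behind A.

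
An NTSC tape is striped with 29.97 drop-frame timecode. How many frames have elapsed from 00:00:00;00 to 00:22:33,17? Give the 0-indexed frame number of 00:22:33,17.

40567

As if non-drop at 30 labels/s: (0 × 3600 + 22 × 60 + 33) × 30 + 17 = 40607.
Minute boundaries passed: 22; those not divisible by 10: 22 − 2 = 20; dropped labels = 2 × 20 = 40.
Actual frame index = 40607 − 40 = 40567.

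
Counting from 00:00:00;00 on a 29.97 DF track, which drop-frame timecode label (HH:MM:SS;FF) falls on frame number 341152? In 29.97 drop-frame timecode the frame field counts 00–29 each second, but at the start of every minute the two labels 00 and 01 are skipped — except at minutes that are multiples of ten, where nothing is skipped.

Each 10-minute DF block holds 10 × 60 × 30 − 9 × 2 = 17982 frames. 341152 ÷ 17982 → 18 full blocks, remainder 17476.
Within the partial block the first minute is 1800 frames and each further minute 1798, so 9 further minute boundaries passed. Total skipped labels = 18 × 18 + 2 × 9 = 342.
Non-drop label index = 341152 + 342 = 341494; at 30 labels/s that is 03:09:43:04, i.e. DF 03:09:43;04.

03:09:43;04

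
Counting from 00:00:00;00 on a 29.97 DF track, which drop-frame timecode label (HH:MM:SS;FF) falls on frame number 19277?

Ten DF minutes hold 17982 frames, so frame 19277 lies in block 1 (frames 17982–35963) with 1295 frames into that block.
The block's first minute is 1800 frames and the rest 1798 each; 1295 frames reaches minute 0, so 1 × 18 + 0 × 2 = 18 labels have been skipped so far.
Adding those back, label number 19277 + 18 = 19295 at 30 labels/s is 643 s + 5 f = 0 h 10 min 43 s frame 5, i.e. 00:10:43;05.

00:10:43;05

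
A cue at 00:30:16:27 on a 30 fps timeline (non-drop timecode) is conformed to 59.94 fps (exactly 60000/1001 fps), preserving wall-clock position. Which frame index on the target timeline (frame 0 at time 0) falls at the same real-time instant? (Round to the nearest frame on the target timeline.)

Source frame index: (0×3600 + 30×60 + 16) × 30 + 27 = 54507.
Real time: 54507 / (30) = 18169/10 s.
Target frame: (18169/10) × (60000/1001) = 109014000/1001 ≈ 108905.095 → 108905.

frame 108905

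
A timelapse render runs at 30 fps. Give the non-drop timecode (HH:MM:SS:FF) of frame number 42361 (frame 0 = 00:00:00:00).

42361 ÷ 30 = 1412 full seconds, remainder 1 frame.
1412 s = 0 h 23 min 32 s.
Timecode: 00:23:32:01.

00:23:32:01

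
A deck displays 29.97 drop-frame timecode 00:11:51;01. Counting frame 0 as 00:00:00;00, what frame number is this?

21311

As if non-drop at 30 labels/s: (0 × 3600 + 11 × 60 + 51) × 30 + 1 = 21331.
Minute boundaries passed: 11; those not divisible by 10: 11 − 1 = 10; dropped labels = 2 × 10 = 20.
Actual frame index = 21331 − 20 = 21311.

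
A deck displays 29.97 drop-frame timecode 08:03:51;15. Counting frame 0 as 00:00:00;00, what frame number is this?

870075

Complete 10-minute blocks: 48, each 17982 frames → 863136.
Remaining 3 whole minutes in the current block: 1800 + 2 × 1798 = 5396 frames.
Within the current minute: 51 × 30 + 15 − 2 = 1543 (labels ;00/;01 skipped at this minute). Total = 863136 + 5396 + 1543 = 870075.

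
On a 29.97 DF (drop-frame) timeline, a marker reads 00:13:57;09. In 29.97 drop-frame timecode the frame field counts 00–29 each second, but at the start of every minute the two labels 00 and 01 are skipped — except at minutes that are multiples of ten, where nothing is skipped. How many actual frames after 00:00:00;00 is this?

25095

As if non-drop at 30 labels/s: (0 × 3600 + 13 × 60 + 57) × 30 + 9 = 25119.
Minute boundaries passed: 13; those not divisible by 10: 13 − 1 = 12; dropped labels = 2 × 12 = 24.
Actual frame index = 25119 − 24 = 25095.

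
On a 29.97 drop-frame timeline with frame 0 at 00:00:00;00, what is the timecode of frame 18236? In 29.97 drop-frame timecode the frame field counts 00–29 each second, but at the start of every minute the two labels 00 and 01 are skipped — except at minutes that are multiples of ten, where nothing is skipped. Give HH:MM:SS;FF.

00:10:08;14

Ten DF minutes hold 17982 frames, so frame 18236 lies in block 1 (frames 17982–35963) with 254 frames into that block.
The block's first minute is 1800 frames and the rest 1798 each; 254 frames reaches minute 0, so 1 × 18 + 0 × 2 = 18 labels have been skipped so far.
Adding those back, label number 18236 + 18 = 18254 at 30 labels/s is 608 s + 14 f = 0 h 10 min 8 s frame 14, i.e. 00:10:08;14.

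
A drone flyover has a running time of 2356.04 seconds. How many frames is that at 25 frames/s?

Frames = 2356.04 × 25 = 58901.

58901 frames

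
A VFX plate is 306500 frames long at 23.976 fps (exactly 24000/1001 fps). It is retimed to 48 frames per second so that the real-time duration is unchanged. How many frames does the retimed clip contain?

613613 frames

Target frames = source frames × (target rate / source rate) = 306500 × (48)/(24000/1001) = 306500 × 1001/500 = 613613.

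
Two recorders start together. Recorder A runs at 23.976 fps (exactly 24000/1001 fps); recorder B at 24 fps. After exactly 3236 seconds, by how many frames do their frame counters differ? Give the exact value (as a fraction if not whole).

77664/1001 frames

A emits 24000/1001 × 3236 = 77664000/1001 frames; B emits 24 × 3236 = 77664.
Difference = 77664/1001 frames (≈ 77.5864); B is ahead of A.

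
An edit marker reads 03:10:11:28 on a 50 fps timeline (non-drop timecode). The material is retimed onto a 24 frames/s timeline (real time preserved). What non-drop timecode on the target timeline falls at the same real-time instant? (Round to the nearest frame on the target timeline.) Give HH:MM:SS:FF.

03:10:11:13

Source frame index: (3×3600 + 10×60 + 11) × 50 + 28 = 570578.
Real time: 570578 / (50) = 285289/25 s.
Target frame: (285289/25) × (24) = 6846936/25 ≈ 273877.440 → 273877.
At 24 labels/s: frame 273877 → 03:10:11:13.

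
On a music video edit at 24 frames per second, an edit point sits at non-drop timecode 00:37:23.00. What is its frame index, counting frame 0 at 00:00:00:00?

Total seconds to the label: (0 × 3600 + 37 × 60 + 23) = 2243.
Frame index = 2243 × 24 + 0 = 53832.

53832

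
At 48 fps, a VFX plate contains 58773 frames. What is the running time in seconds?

1224.4375 seconds

Running time = 58773 / (48) = 1224.4375 s.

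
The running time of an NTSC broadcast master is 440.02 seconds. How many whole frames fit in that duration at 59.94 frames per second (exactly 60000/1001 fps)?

Frames = 440.02 × 60000/1001 = 3771600/143 ≈ 26374.8252.
Complete frames: 26374.

26374 frames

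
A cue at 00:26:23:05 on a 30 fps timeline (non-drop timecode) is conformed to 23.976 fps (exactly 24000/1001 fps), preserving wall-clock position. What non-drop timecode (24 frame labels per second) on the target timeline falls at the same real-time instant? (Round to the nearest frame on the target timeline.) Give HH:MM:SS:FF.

Source frame index: (0×3600 + 26×60 + 23) × 30 + 5 = 47495.
Real time: 47495 / (30) = 9499/6 s.
Target frame: (9499/6) × (24000/1001) = 5428000/143 ≈ 37958.042 → 37958.
At 24 labels/s: frame 37958 → 00:26:21:14.

00:26:21:14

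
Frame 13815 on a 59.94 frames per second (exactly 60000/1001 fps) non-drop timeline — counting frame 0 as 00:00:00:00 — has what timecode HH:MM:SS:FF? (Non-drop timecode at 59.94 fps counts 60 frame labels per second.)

13815 ÷ 60 = 230 full seconds, remainder 15 frames.
230 s = 0 h 3 min 50 s.
Timecode: 00:03:50:15.

00:03:50:15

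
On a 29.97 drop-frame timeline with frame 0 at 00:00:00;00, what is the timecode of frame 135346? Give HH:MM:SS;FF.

01:15:16;02

Each 10-minute DF block holds 10 × 60 × 30 − 9 × 2 = 17982 frames. 135346 ÷ 17982 → 7 full blocks, remainder 9472.
Within the partial block the first minute is 1800 frames and each further minute 1798, so 5 further minute boundaries passed. Total skipped labels = 18 × 7 + 2 × 5 = 136.
Non-drop label index = 135346 + 136 = 135482; at 30 labels/s that is 01:15:16:02, i.e. DF 01:15:16;02.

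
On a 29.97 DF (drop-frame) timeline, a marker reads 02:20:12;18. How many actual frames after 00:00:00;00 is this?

Complete 10-minute blocks: 14, each 17982 frames → 251748.
Remaining 0 whole minutes in the current block: 0 frames.
Within the current minute: 12 × 30 + 18 = 378. Total = 251748 + 0 + 378 = 252126.

252126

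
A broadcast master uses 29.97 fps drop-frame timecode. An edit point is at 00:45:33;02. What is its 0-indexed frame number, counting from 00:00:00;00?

81910

Complete 10-minute blocks: 4, each 17982 frames → 71928.
Remaining 5 whole minutes in the current block: 1800 + 4 × 1798 = 8992 frames.
Within the current minute: 33 × 30 + 2 − 2 = 990 (labels ;00/;01 skipped at this minute). Total = 71928 + 8992 + 990 = 81910.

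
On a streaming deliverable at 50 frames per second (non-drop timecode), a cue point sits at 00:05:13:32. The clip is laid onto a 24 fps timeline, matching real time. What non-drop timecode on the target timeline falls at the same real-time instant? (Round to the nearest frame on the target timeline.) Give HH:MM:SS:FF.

00:05:13:15

Source frame index: (0×3600 + 5×60 + 13) × 50 + 32 = 15682.
Real time: 15682 / (50) = 7841/25 s.
Target frame: (7841/25) × (24) = 188184/25 ≈ 7527.360 → 7527.
At 24 labels/s: frame 7527 → 00:05:13:15.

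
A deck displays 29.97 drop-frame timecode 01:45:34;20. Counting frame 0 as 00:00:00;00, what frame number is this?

189850

As if non-drop at 30 labels/s: (1 × 3600 + 45 × 60 + 34) × 30 + 20 = 190040.
Minute boundaries passed: 105; those not divisible by 10: 105 − 10 = 95; dropped labels = 2 × 95 = 190.
Actual frame index = 190040 − 190 = 189850.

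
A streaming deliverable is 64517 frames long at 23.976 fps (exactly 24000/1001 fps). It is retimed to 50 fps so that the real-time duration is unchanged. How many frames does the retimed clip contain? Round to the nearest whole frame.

134545 frames

Frames at target rate = 64517 × (50) / (24000/1001) = 64581517/480 ≈ 134544.827.
Nearest whole frame: 134545.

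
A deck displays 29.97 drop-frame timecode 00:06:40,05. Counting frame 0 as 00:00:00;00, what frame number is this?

11993

Complete 10-minute blocks: 0, each 17982 frames → 0.
Remaining 6 whole minutes in the current block: 1800 + 5 × 1798 = 10790 frames.
Within the current minute: 40 × 30 + 5 − 2 = 1203 (labels ;00/;01 skipped at this minute). Total = 0 + 10790 + 1203 = 11993.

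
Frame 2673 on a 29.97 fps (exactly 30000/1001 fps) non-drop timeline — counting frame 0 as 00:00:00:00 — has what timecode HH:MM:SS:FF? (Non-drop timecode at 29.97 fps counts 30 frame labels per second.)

2673 ÷ 30 = 89 full seconds, remainder 3 frames.
89 s = 0 h 1 min 29 s.
Timecode: 00:01:29:03.

00:01:29:03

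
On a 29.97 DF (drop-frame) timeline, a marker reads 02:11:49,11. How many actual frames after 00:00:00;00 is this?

237045

Complete 10-minute blocks: 13, each 17982 frames → 233766.
Remaining 1 whole minute in the current block: 1800 + 0 × 1798 = 1800 frames.
Within the current minute: 49 × 30 + 11 − 2 = 1479 (labels ;00/;01 skipped at this minute). Total = 233766 + 1800 + 1479 = 237045.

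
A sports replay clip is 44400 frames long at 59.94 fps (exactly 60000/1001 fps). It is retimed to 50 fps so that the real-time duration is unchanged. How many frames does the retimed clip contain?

37037 frames

Target frames = source frames × (target rate / source rate) = 44400 × (50)/(60000/1001) = 44400 × 1001/1200 = 37037.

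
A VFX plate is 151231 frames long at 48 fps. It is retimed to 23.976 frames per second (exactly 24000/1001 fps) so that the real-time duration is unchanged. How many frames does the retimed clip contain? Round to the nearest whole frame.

Frames at target rate = 151231 × (24000/1001) / (48) = 75615500/1001 ≈ 75539.960.
Nearest whole frame: 75540.

75540 frames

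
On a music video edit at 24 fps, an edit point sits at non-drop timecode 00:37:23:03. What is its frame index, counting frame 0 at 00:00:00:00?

53835

Total seconds to the label: (0 × 3600 + 37 × 60 + 23) = 2243.
Frame index = 2243 × 24 + 3 = 53835.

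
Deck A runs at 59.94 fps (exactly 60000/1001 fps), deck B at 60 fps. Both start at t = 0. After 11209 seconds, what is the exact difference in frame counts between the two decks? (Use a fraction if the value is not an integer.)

A emits 60000/1001 × 11209 = 61140000/91 frames; B emits 60 × 11209 = 672540.
Difference = 61140/91 frames (≈ 671.8681); B is ahead of A.

61140/91 frames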